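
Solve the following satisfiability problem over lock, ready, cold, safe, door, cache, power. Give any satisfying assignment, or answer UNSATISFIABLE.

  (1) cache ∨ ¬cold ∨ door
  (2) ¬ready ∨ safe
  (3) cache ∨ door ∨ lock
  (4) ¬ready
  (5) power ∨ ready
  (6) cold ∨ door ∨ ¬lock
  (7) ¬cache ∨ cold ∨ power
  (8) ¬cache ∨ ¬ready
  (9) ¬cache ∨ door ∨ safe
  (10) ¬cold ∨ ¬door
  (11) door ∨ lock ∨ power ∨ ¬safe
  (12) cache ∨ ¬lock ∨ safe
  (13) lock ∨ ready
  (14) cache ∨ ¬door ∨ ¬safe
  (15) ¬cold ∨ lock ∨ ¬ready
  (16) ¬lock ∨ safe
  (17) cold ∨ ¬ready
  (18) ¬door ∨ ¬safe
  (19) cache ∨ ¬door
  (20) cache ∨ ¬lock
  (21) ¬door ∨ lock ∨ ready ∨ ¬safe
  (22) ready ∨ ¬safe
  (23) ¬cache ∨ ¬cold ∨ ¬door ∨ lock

Case ready = True:
  Clause (¬ready) is falsified — contradiction.
Case ready = False:
  (power ∨ ready) forces power = True.
  (lock ∨ ready) forces lock = True.
  (¬lock ∨ safe) forces safe = True.
  Clause (ready ∨ ¬safe) is falsified — contradiction.
Both cases fail, so the formula is unsatisfiable.

The formula is unsatisfiable.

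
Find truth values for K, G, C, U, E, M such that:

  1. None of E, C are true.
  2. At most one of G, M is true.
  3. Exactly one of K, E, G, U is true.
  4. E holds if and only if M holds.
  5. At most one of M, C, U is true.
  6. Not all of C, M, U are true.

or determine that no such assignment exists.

K=F, G=F, C=F, U=T, E=F, M=F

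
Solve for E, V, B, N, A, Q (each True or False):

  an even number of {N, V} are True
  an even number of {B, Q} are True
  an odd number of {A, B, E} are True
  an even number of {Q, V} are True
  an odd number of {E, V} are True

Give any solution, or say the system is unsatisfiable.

E=F, V=T, B=T, N=T, A=F, Q=T

{N, V}: 2 true → even ✓
{B, Q}: 2 true → even ✓
{A, B, E}: 1 true → odd ✓
{Q, V}: 2 true → even ✓
{E, V}: 1 true → odd ✓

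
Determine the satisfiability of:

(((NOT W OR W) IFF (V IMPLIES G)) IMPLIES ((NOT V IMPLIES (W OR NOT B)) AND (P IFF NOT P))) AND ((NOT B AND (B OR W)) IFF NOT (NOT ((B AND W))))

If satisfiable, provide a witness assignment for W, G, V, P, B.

W=F; G=F; V=T; P=T; B=F

  ((NOT W OR W) IFF (V IMPLIES G)) IMPLIES ((NOT V IMPLIES (W OR NOT B)) AND (P IFF NOT P)) = True
    (NOT W OR W) IFF (V IMPLIES G) = False
      NOT W OR W = True
        NOT W = True
      V IMPLIES G = False
    (NOT V IMPLIES (W OR NOT B)) AND (P IFF NOT P) = False
      NOT V IMPLIES (W OR NOT B) = True
        NOT V = False
        W OR NOT B = True
          NOT B = True
      P IFF NOT P = False
        NOT P = False
  (NOT B AND (B OR W)) IFF NOT (NOT ((B AND W))) = True
    NOT B AND (B OR W) = False
      NOT B = True
      B OR W = False
    NOT (NOT ((B AND W))) = False
      NOT ((B AND W)) = True
        B AND W = False
Both conjuncts True, so the formula holds.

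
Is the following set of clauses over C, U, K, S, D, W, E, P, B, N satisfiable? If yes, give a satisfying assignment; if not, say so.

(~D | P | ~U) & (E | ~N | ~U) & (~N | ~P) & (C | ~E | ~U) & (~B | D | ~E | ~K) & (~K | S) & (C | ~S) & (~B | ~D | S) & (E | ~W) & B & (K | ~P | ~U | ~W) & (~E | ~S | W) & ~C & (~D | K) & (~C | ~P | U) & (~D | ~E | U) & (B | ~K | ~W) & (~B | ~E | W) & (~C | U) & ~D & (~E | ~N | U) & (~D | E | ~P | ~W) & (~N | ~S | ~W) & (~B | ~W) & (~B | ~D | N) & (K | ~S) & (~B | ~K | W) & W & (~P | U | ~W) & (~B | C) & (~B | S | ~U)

Case B = True:
  (~C) forces C = False.
  Clause (~B | C) is falsified — contradiction.
Case B = False:
  Clause (B) is falsified — contradiction.
Both cases fail, so the formula is unsatisfiable.

Unsatisfiable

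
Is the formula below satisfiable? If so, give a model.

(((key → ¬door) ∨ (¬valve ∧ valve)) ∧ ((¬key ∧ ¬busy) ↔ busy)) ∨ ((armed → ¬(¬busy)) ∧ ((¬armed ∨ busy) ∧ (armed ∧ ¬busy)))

door = False, busy = False, key = True, armed = False, valve = False

  (((key → ¬door) ∨ (¬valve ∧ valve)) ∧ ((¬key ∧ ¬busy) ↔ busy)) ∨ ((armed → ¬(¬busy)) ∧ ((¬armed ∨ busy) ∧ (armed ∧ ¬busy))) = True
    ((key → ¬door) ∨ (¬valve ∧ valve)) ∧ ((¬key ∧ ¬busy) ↔ busy) = True
      (key → ¬door) ∨ (¬valve ∧ valve) = True
        key → ¬door = True
          ¬door = True
        ¬valve ∧ valve = False
          ¬valve = True
      (¬key ∧ ¬busy) ↔ busy = True
        ¬key ∧ ¬busy = False
          ¬key = False
          ¬busy = True
    (armed → ¬(¬busy)) ∧ ((¬armed ∨ busy) ∧ (armed ∧ ¬busy)) = False
      armed → ¬(¬busy) = True
        ¬(¬busy) = False
          ¬busy = True
      (¬armed ∨ busy) ∧ (armed ∧ ¬busy) = False
        ¬armed ∨ busy = True
          ¬armed = True
        armed ∧ ¬busy = False
          ¬busy = True
The formula evaluates to True.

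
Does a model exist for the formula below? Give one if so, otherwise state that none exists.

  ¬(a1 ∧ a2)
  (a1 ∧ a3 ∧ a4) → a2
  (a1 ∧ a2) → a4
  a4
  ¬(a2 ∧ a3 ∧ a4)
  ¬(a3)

a1=F, a2=F, a3=F, a4=T

Unit clause (¬a3) forces a3 = False.
Unit clause (a4) forces a4 = True.
Set a1 = False.
Set a2 = False.
Check each clause:
  (¬a3): ¬a3 holds.
  (a4): a4 holds.
  (¬a1 ∨ a2 ∨ ¬a3 ∨ ¬a4): ¬a1 holds.
  (¬a1 ∨ ¬a2): ¬a1 holds.
  (¬a1 ∨ ¬a2 ∨ a4): ¬a1 holds.
  (¬a2 ∨ ¬a3 ∨ ¬a4): ¬a2 holds.
All clauses satisfied.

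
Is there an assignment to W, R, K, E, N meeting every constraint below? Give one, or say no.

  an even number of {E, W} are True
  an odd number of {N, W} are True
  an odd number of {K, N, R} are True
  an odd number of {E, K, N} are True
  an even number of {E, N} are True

Adding constraints 1, 2, 5 mod 2: every variable appears an even number of times on the left, so the left side is 0.
But the right sides sum to 1 (mod 2). 0 ≠ 1 — the system is inconsistent.

No satisfying assignment exists.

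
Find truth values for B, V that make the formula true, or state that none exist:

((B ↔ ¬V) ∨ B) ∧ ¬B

B: False, V: True

  (B ↔ ¬V) ∨ B = True
    B ↔ ¬V = True
      ¬V = False
  ¬B = True
Both conjuncts True, so the formula holds.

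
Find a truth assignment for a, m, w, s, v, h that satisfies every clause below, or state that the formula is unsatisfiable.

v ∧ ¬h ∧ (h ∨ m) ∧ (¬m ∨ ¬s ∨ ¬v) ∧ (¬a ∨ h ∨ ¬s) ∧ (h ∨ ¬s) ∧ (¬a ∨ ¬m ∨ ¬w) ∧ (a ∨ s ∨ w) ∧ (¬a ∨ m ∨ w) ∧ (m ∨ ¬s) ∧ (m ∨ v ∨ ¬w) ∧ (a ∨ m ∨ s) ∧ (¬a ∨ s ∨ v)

Unit clause (v) forces v = True.
Unit clause (¬h) forces h = False.
In (h ∨ m) only m is left, so m = True.
In (¬m ∨ ¬s ∨ ¬v) only ¬s is left, so s = False.
Set a = True.
  then (¬a ∨ ¬m ∨ ¬w) forces w = False.
All clauses satisfied.

a: True, m: True, w: False, s: False, v: True, h: False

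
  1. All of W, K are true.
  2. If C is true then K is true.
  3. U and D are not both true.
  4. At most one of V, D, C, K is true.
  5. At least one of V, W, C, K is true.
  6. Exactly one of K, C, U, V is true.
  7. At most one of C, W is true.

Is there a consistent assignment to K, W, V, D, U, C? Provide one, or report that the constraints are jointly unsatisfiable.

K=T; W=T; V=F; D=F; U=F; C=F

  (1) {W, K}: all 2 true ✓
  (2) C=F ⇒ K: vacuous ✓
  (3) U=F, D=F — not both ✓
  (4) {V, D, C, K}: 1 true — at most one ✓
  (5) {V, W, C, K}: 2 true — at least one ✓
  (6) {K, C, U, V}: 1 true — exactly one ✓
  (7) {C, W}: 1 true — at most one ✓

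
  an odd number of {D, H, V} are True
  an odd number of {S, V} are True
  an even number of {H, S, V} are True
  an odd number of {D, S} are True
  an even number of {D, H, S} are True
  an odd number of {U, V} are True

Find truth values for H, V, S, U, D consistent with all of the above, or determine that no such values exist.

H = True; V = False; S = True; U = True; D = False

{D, H, V}: 1 true → odd ✓
{S, V}: 1 true → odd ✓
{H, S, V}: 2 true → even ✓
{D, S}: 1 true → odd ✓
{D, H, S}: 2 true → even ✓
{U, V}: 1 true → odd ✓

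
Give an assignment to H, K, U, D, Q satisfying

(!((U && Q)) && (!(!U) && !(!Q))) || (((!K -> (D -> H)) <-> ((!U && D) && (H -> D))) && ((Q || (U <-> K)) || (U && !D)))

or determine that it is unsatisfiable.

H: True, K: False, U: False, D: True, Q: False

  (!((U && Q)) && (!(!U) && !(!Q))) || (((!K -> (D -> H)) <-> ((!U && D) && (H -> D))) && ((Q || (U <-> K)) || (U && !D))) = True
    !((U && Q)) && (!(!U) && !(!Q)) = False
      !((U && Q)) = True
        U && Q = False
      !(!U) && !(!Q) = False
        !(!U) = False
          !U = True
        !(!Q) = False
          !Q = True
    ((!K -> (D -> H)) <-> ((!U && D) && (H -> D))) && ((Q || (U <-> K)) || (U && !D)) = True
      (!K -> (D -> H)) <-> ((!U && D) && (H -> D)) = True
        !K -> (D -> H) = True
          !K = True
          D -> H = True
        (!U && D) && (H -> D) = True
          !U && D = True
            !U = True
          H -> D = True
      (Q || (U <-> K)) || (U && !D) = True
        Q || (U <-> K) = True
          U <-> K = True
        U && !D = False
          !D = False
The formula evaluates to True.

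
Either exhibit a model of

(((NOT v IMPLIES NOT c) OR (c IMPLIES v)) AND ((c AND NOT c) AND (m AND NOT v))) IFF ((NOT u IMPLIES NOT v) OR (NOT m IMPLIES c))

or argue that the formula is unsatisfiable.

m: False, v: True, u: False, c: False

  (((NOT v IMPLIES NOT c) OR (c IMPLIES v)) AND ((c AND NOT c) AND (m AND NOT v))) IFF ((NOT u IMPLIES NOT v) OR (NOT m IMPLIES c)) = True
    ((NOT v IMPLIES NOT c) OR (c IMPLIES v)) AND ((c AND NOT c) AND (m AND NOT v)) = False
      (NOT v IMPLIES NOT c) OR (c IMPLIES v) = True
        NOT v IMPLIES NOT c = True
          NOT v = False
          NOT c = True
        c IMPLIES v = True
      (c AND NOT c) AND (m AND NOT v) = False
        c AND NOT c = False
          NOT c = True
        m AND NOT v = False
          NOT v = False
    (NOT u IMPLIES NOT v) OR (NOT m IMPLIES c) = False
      NOT u IMPLIES NOT v = False
        NOT u = True
        NOT v = False
      NOT m IMPLIES c = False
        NOT m = True
The formula evaluates to True.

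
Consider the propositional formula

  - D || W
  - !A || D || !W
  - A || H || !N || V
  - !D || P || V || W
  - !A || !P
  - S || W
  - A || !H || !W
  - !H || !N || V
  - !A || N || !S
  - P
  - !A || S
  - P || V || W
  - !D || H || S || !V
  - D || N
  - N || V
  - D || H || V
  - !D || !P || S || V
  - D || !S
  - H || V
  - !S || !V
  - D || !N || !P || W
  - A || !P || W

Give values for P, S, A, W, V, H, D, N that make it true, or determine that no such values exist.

P=T, S=F, A=F, W=T, V=T, H=F, D=F, N=T

Unit clause (P) forces P = True.
In (!A || !P) only !A is left, so A = False.
In (A || !P || W) only W is left, so W = True.
In (A || !H || !W) only !H is left, so H = False.
In (H || V) only V is left, so V = True.
In (!S || !V) only !S is left, so S = False.
In (!D || H || S || !V) only !D is left, so D = False.
In (D || N) only N is left, so N = True.
All clauses satisfied.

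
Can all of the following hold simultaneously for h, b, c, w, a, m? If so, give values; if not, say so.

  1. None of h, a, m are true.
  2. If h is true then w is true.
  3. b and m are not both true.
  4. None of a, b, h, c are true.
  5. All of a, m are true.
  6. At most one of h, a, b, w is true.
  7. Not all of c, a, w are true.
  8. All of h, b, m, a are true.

No satisfying assignment exists.

Case h = True:
  Constraint (1) is violated (h=T) — contradiction.
Case h = False:
  Constraint (8) is violated (h=F) — contradiction.
Both cases fail — unsatisfiable.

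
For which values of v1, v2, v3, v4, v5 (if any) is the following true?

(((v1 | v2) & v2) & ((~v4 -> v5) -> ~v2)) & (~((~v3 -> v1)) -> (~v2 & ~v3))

v1 = False, v2 = True, v3 = True, v4 = False, v5 = False

  ((v1 | v2) & v2) & ((~v4 -> v5) -> ~v2) = True
    (v1 | v2) & v2 = True
      v1 | v2 = True
    (~v4 -> v5) -> ~v2 = True
      ~v4 -> v5 = False
        ~v4 = True
      ~v2 = False
  ~((~v3 -> v1)) -> (~v2 & ~v3) = True
    ~((~v3 -> v1)) = False
      ~v3 -> v1 = True
        ~v3 = False
    ~v2 & ~v3 = False
      ~v2 = False
      ~v3 = False
Both conjuncts True, so the formula holds.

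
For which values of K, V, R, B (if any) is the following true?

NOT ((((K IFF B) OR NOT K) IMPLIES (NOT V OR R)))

K = True; V = True; R = False; B = True

  NOT ((((K IFF B) OR NOT K) IMPLIES (NOT V OR R))) = True
    ((K IFF B) OR NOT K) IMPLIES (NOT V OR R) = False
      (K IFF B) OR NOT K = True
        K IFF B = True
        NOT K = False
      NOT V OR R = False
        NOT V = False
The formula evaluates to True.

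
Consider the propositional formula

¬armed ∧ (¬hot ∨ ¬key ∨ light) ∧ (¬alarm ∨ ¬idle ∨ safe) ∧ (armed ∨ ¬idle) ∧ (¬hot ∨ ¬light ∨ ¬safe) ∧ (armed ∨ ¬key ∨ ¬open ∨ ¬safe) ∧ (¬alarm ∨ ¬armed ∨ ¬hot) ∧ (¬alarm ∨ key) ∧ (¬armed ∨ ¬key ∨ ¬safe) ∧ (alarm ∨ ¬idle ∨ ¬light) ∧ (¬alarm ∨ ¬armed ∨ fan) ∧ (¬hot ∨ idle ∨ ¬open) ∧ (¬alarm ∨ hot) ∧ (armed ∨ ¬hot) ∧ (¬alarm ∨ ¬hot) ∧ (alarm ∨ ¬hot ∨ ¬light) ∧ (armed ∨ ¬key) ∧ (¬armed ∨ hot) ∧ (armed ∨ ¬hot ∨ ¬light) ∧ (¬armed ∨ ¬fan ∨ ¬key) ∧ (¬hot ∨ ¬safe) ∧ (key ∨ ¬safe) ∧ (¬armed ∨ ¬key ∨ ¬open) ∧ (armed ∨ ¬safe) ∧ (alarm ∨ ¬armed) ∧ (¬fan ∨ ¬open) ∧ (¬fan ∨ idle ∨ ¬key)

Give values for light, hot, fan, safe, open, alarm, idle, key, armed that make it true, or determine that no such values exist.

Unit clause (¬armed) forces armed = False.
In (armed ∨ ¬idle) only ¬idle is left, so idle = False.
In (armed ∨ ¬hot) only ¬hot is left, so hot = False.
In (armed ∨ ¬key) only ¬key is left, so key = False.
In (key ∨ ¬safe) only ¬safe is left, so safe = False.
In (¬alarm ∨ key) only ¬alarm is left, so alarm = False.
Set light = False.
Set fan = False.
Set open = False.
All clauses satisfied.

light: False, hot: False, fan: False, safe: False, open: False, alarm: False, idle: False, key: False, armed: False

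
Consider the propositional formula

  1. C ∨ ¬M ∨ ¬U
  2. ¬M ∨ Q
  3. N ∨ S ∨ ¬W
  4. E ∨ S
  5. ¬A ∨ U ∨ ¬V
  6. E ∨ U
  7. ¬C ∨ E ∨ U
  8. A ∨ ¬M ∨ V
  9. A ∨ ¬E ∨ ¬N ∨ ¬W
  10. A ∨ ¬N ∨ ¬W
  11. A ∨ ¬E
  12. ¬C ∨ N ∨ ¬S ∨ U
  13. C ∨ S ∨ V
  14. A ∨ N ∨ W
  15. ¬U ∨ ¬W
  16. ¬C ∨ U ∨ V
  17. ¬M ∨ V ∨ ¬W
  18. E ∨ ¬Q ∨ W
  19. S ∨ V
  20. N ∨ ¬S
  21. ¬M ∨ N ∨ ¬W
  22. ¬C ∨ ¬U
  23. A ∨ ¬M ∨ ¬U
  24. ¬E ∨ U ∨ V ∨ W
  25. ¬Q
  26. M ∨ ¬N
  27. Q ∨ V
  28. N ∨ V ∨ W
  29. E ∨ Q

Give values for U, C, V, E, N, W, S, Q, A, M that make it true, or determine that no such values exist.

U = True, C = False, V = True, E = True, N = False, W = False, S = False, Q = False, A = True, M = False

Unit clause (¬Q) forces Q = False.
In (Q ∨ V) only V is left, so V = True.
In (E ∨ Q) only E is left, so E = True.
In (¬M ∨ Q) only ¬M is left, so M = False.
In (A ∨ ¬E) only A is left, so A = True.
In (M ∨ ¬N) only ¬N is left, so N = False.
In (¬A ∨ U ∨ ¬V) only U is left, so U = True.
In (¬U ∨ ¬W) only ¬W is left, so W = False.
In (N ∨ ¬S) only ¬S is left, so S = False.
In (¬C ∨ ¬U) only ¬C is left, so C = False.
All clauses satisfied.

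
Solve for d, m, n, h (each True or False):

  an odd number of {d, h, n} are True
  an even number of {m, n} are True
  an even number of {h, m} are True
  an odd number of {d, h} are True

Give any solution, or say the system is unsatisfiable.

d: True, m: False, n: False, h: False

{d, h, n}: 1 true → odd ✓
{m, n}: 0 true → even ✓
{h, m}: 0 true → even ✓
{d, h}: 1 true → odd ✓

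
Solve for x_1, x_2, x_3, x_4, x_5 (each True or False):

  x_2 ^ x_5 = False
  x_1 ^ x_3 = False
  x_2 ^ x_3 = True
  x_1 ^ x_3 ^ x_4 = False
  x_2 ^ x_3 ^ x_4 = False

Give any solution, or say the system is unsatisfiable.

Adding constraints 2, 3, 4, 5 mod 2: every variable appears an even number of times on the left, so the left side is 0.
But the right sides sum to 1 (mod 2). 0 ≠ 1 — the system is inconsistent.

Unsatisfiable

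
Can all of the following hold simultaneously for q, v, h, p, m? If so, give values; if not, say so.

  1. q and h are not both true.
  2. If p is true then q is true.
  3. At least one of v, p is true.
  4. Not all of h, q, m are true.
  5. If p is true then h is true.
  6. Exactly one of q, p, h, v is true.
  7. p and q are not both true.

q: False, v: True, h: False, p: False, m: False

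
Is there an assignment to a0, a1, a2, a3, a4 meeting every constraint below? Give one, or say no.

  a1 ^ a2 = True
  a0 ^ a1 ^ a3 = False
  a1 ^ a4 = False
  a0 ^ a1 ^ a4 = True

a0=T, a1=F, a2=T, a3=T, a4=F

a1 ^ a2 = F ^ T = True ✓
a0 ^ a1 ^ a3 = T ^ F ^ T = False ✓
a1 ^ a4 = F ^ F = False ✓
a0 ^ a1 ^ a4 = T ^ F ^ F = True ✓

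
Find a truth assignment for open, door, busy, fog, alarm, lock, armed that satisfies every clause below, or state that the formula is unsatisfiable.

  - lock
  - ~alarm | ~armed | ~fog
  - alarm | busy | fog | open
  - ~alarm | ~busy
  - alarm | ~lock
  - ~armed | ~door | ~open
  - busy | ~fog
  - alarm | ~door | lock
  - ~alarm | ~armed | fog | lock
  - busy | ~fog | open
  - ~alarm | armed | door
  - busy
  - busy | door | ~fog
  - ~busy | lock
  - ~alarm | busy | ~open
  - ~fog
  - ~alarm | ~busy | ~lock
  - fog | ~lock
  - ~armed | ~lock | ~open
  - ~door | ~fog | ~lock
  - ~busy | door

The formula is unsatisfiable.

Case fog = True:
  Clause (~fog) is falsified — contradiction.
Case fog = False:
  (lock) forces lock = True.
  Clause (fog | ~lock) is falsified — contradiction.
Both cases fail, so the formula is unsatisfiable.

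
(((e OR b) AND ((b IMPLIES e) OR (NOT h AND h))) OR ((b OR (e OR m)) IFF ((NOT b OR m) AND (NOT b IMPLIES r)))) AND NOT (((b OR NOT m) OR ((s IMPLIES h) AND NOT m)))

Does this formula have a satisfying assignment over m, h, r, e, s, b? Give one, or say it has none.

m = True; h = True; r = True; e = False; s = False; b = False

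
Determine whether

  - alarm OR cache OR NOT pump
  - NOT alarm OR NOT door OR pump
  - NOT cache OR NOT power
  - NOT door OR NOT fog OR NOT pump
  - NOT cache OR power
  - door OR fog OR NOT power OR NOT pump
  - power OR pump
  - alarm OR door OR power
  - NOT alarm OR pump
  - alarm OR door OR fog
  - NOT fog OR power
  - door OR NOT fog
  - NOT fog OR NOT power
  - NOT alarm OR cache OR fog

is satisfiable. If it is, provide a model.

Set alarm = False.
Set cache = False.
  then (alarm OR cache OR NOT pump) forces pump = False.
  then (power OR pump) forces power = True.
  then (NOT fog OR NOT power) forces fog = False.
  then (alarm OR door OR fog) forces door = True.
All clauses satisfied.

alarm = False, cache = False, power = True, door = True, fog = False, pump = False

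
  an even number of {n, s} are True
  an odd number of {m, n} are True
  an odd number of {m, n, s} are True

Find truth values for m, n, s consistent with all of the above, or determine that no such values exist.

m: True; n: False; s: False

{n, s}: 0 true → even ✓
{m, n}: 1 true → odd ✓
{m, n, s}: 1 true → odd ✓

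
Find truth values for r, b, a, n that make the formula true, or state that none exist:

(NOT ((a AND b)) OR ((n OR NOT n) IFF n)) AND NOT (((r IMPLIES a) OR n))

r = True, b = False, a = False, n = False

  NOT ((a AND b)) OR ((n OR NOT n) IFF n) = True
    NOT ((a AND b)) = True
      a AND b = False
    (n OR NOT n) IFF n = False
      n OR NOT n = True
        NOT n = True
  NOT (((r IMPLIES a) OR n)) = True
    (r IMPLIES a) OR n = False
      r IMPLIES a = False
Both conjuncts True, so the formula holds.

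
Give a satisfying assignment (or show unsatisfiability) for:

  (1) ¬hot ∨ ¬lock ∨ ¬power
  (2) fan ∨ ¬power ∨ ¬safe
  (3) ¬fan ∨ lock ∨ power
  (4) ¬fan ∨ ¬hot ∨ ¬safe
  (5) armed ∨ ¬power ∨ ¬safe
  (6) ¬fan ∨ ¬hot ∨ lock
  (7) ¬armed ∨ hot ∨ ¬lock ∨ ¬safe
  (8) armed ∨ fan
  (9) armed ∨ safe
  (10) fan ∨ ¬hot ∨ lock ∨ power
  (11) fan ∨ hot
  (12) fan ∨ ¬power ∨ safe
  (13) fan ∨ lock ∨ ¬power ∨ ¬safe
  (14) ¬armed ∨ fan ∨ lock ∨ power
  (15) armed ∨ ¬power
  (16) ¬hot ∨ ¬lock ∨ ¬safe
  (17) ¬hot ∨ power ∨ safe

power: True, fan: True, lock: False, armed: True, hot: False, safe: False

Set power = True.
  then (armed ∨ ¬power) forces armed = True.
Try fan = False:
  (fan ∨ ¬power ∨ ¬safe) forces safe = False.
  clause (fan ∨ ¬power ∨ safe) is falsified — backtrack.
So fan = True.
Set lock = False.
  then (¬fan ∨ ¬hot ∨ lock) forces hot = False.
Set safe = False.
All clauses satisfied.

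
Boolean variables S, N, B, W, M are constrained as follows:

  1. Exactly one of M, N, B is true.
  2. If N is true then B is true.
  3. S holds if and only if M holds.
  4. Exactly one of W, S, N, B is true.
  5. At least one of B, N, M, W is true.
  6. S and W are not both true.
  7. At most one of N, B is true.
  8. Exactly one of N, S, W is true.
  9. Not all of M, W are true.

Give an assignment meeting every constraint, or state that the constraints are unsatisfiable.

S=T, N=F, B=F, W=F, M=T

  (1) {M, N, B}: 1 true — exactly one ✓
  (2) N=F ⇒ B: vacuous ✓
  (3) S=T, M=T — same ✓
  (4) {W, S, N, B}: 1 true — exactly one ✓
  (5) {B, N, M, W}: 1 true — at least one ✓
  (6) S=T, W=F — not both ✓
  (7) {N, B}: 0 true — at most one ✓
  (8) {N, S, W}: 1 true — exactly one ✓
  (9) {M, W}: 1/2 true — not all ✓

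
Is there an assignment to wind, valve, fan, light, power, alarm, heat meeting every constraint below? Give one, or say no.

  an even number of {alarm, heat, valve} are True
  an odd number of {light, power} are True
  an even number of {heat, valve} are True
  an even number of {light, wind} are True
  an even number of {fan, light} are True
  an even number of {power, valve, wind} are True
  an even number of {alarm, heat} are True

Adding constraints 1, 2, 4, 6, 7 mod 2: every variable appears an even number of times on the left, so the left side is 0.
But the right sides sum to 1 (mod 2). 0 ≠ 1 — the system is inconsistent.

The formula is unsatisfiable.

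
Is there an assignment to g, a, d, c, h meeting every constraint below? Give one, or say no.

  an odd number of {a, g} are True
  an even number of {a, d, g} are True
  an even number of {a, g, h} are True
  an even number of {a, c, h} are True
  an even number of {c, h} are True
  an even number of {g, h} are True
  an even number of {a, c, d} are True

g=T; a=F; d=T; c=T; h=T

{a, g}: 1 true → odd ✓
{a, d, g}: 2 true → even ✓
{a, g, h}: 2 true → even ✓
{a, c, h}: 2 true → even ✓
{c, h}: 2 true → even ✓
{g, h}: 2 true → even ✓
{a, c, d}: 2 true → even ✓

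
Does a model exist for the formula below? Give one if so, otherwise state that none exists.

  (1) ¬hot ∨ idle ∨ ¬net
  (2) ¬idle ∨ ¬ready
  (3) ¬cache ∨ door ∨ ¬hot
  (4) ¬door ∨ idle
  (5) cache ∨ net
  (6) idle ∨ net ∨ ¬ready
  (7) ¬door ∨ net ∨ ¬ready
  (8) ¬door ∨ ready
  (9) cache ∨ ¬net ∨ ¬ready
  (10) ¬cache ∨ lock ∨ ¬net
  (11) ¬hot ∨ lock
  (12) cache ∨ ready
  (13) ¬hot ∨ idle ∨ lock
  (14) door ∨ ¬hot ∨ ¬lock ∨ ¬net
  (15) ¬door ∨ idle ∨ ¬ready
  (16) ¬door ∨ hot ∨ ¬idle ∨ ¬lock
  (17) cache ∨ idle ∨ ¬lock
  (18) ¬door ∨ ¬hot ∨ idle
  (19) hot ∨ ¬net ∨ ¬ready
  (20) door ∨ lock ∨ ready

Set hot = False.
Set idle = False.
  then (¬door ∨ idle) forces door = False.
Set net = True.
  then (hot ∨ ¬net ∨ ¬ready) forces ready = False.
  then (door ∨ lock ∨ ready) forces lock = True.
  then (cache ∨ ready) forces cache = True.
All clauses satisfied.

hot=F; idle=F; net=T; cache=T; door=F; ready=F; lock=T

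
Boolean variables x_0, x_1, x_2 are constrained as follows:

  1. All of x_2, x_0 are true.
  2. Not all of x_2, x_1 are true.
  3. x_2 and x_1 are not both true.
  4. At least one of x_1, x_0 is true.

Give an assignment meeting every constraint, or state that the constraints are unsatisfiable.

x_0: True, x_1: False, x_2: True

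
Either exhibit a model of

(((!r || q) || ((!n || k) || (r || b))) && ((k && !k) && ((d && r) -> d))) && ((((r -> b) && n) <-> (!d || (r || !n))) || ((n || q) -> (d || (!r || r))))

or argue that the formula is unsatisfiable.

Case k = True: the conjunct !k is False.
Case k = False: the conjunct k is False.
Both cases fail — unsatisfiable.

No satisfying assignment exists.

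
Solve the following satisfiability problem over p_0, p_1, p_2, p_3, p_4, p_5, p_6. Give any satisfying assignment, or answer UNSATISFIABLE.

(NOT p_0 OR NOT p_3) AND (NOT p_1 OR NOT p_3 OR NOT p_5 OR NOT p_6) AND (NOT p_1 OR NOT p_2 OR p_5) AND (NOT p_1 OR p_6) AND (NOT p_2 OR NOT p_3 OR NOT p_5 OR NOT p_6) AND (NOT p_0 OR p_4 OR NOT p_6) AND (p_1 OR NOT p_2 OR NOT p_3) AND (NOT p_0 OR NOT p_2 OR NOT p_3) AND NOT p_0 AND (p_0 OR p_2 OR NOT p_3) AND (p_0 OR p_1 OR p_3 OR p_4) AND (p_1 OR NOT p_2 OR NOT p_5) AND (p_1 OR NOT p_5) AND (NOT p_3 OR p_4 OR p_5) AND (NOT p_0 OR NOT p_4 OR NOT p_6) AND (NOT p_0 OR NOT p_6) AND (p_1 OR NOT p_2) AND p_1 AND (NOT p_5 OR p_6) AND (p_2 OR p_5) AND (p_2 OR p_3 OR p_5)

p_0 = False, p_1 = True, p_2 = False, p_3 = False, p_4 = True, p_5 = True, p_6 = True

Unit clause (NOT p_0) forces p_0 = False.
Unit clause (p_1) forces p_1 = True.
In (NOT p_1 OR p_6) only p_6 is left, so p_6 = True.
Set p_2 = False.
  then (p_0 OR p_2 OR NOT p_3) forces p_3 = False.
  then (p_2 OR p_5) forces p_5 = True.
Set p_4 = True.
All clauses satisfied.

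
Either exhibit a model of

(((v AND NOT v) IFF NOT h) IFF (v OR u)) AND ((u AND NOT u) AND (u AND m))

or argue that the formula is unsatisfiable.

Unsatisfiable

Case u = True: the conjunct NOT u is False.
Case u = False: the conjunct u is False.
Both cases fail — unsatisfiable.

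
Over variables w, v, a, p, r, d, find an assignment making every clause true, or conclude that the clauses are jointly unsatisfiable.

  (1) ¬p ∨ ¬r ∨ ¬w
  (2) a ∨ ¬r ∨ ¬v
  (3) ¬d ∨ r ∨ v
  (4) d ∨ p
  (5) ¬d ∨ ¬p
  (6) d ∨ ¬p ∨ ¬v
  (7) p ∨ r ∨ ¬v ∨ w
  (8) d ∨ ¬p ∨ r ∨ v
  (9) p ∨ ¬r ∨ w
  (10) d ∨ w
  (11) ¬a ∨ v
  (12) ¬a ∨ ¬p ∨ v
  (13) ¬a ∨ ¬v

w = True, v = False, a = False, p = False, r = True, d = True

Set w = True.
Set v = False.
  then (¬a ∨ v) forces a = False.
Set p = False.
  then (d ∨ p) forces d = True.
  then (¬d ∨ r ∨ v) forces r = True.
All clauses satisfied.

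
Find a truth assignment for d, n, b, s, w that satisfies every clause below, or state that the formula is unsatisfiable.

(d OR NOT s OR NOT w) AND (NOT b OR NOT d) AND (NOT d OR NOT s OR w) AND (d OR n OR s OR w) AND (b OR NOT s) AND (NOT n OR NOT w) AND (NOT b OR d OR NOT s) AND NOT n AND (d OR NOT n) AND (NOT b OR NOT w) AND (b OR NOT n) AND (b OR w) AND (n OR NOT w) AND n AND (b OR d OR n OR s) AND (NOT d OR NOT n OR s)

The formula is unsatisfiable.

Case n = True:
  Clause (NOT n) is falsified — contradiction.
Case n = False:
  Clause (n) is falsified — contradiction.
Both cases fail, so the formula is unsatisfiable.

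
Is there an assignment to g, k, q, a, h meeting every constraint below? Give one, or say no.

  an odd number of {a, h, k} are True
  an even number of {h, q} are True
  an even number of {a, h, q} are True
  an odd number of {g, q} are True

g: True, k: True, q: False, a: False, h: False

{a, h, k}: 1 true → odd ✓
{h, q}: 0 true → even ✓
{a, h, q}: 0 true → even ✓
{g, q}: 1 true → odd ✓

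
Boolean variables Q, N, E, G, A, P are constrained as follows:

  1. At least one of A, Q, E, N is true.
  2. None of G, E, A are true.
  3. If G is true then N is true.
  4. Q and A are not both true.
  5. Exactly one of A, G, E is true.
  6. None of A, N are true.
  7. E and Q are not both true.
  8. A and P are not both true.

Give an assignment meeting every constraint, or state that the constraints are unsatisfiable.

Case E = True:
  Constraint (2) is violated (E=T) — contradiction.
Case E = False:
  (2) forces G = False.
  (2) forces A = False.
  Constraint (5) is violated (A=F, G=F, E=F) — contradiction.
Both cases fail — unsatisfiable.

Unsatisfiable — no assignment works.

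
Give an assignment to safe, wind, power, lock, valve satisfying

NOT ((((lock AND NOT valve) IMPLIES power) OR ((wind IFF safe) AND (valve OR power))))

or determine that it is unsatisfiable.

safe: True, wind: False, power: False, lock: True, valve: False

  NOT ((((lock AND NOT valve) IMPLIES power) OR ((wind IFF safe) AND (valve OR power)))) = True
    ((lock AND NOT valve) IMPLIES power) OR ((wind IFF safe) AND (valve OR power)) = False
      (lock AND NOT valve) IMPLIES power = False
        lock AND NOT valve = True
          NOT valve = True
      (wind IFF safe) AND (valve OR power) = False
        wind IFF safe = False
        valve OR power = False
The formula evaluates to True.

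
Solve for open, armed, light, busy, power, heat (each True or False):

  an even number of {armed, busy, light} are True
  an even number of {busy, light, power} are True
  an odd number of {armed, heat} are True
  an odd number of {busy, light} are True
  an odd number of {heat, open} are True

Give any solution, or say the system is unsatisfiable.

open=T, armed=T, light=T, busy=F, power=T, heat=F

{armed, busy, light}: 2 true → even ✓
{busy, light, power}: 2 true → even ✓
{armed, heat}: 1 true → odd ✓
{busy, light}: 1 true → odd ✓
{heat, open}: 1 true → odd ✓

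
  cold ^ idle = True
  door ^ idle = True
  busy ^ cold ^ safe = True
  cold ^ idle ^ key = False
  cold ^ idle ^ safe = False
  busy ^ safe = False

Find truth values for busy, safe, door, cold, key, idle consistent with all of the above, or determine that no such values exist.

busy=T; safe=T; door=T; cold=T; key=T; idle=F

cold ^ idle = T ^ F = True ✓
door ^ idle = T ^ F = True ✓
busy ^ cold ^ safe = T ^ T ^ T = True ✓
cold ^ idle ^ key = T ^ F ^ T = False ✓
cold ^ idle ^ safe = T ^ F ^ T = False ✓
busy ^ safe = T ^ T = False ✓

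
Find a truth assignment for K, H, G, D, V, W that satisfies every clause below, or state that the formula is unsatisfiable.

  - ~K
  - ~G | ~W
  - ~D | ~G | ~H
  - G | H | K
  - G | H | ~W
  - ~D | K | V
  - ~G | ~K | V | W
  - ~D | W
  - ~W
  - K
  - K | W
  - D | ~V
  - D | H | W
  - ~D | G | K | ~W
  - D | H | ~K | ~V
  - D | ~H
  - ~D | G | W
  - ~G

UNSATISFIABLE

Case K = True:
  Clause (~K) is falsified — contradiction.
Case K = False:
  Clause (K) is falsified — contradiction.
Both cases fail, so the formula is unsatisfiable.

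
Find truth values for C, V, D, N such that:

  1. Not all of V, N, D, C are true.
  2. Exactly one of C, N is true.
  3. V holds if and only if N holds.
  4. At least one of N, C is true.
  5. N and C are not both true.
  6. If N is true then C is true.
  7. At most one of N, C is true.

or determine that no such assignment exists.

C = True; V = False; D = True; N = False

  (1) {V, N, D, C}: 2/4 true — not all ✓
  (2) {C, N}: 1 true — exactly one ✓
  (3) V=F, N=F — same ✓
  (4) {N, C}: 1 true — at least one ✓
  (5) N=F, C=T — not both ✓
  (6) N=F ⇒ C: vacuous ✓
  (7) {N, C}: 1 true — at most one ✓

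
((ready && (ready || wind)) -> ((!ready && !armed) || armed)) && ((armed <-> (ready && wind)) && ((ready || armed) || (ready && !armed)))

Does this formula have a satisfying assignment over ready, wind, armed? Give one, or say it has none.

ready=T; wind=T; armed=T

  (ready && (ready || wind)) -> ((!ready && !armed) || armed) = True
    ready && (ready || wind) = True
      ready || wind = True
    (!ready && !armed) || armed = True
      !ready && !armed = False
        !ready = False
        !armed = False
  (armed <-> (ready && wind)) && ((ready || armed) || (ready && !armed)) = True
    armed <-> (ready && wind) = True
      ready && wind = True
    (ready || armed) || (ready && !armed) = True
      ready || armed = True
      ready && !armed = False
        !armed = False
Both conjuncts True, so the formula holds.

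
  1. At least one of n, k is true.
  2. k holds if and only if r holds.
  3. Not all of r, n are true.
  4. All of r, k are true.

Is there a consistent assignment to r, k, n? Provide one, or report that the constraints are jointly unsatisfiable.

r: True; k: True; n: False

  (1) {n, k}: 1 true — at least one ✓
  (2) k=T, r=T — same ✓
  (3) {r, n}: 1/2 true — not all ✓
  (4) {r, k}: all 2 true ✓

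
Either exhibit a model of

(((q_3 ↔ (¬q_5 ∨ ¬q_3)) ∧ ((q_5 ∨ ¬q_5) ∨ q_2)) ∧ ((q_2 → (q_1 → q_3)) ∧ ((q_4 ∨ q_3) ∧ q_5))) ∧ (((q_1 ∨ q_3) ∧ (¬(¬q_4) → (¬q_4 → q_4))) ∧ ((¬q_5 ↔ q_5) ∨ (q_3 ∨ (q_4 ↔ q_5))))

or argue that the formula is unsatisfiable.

Unsatisfiable

Case q_3 = True: the formula simplifies to ((¬q_5 ∧ ((q_5 ∨ ¬q_5) ∨ q_2)) ∧ q_5) ∧ (¬(¬q_4) → (¬q_4 → q_4)).
  q_5 = True: the conjunct ¬q_5 is False.
  q_5 = False: the conjunct q_5 is False.
Case q_3 = False: the conjunct q_3 ↔ (¬q_5 ∨ ¬q_3) becomes False ↔ (¬q_5 ∨ True) = False.
Both cases fail — unsatisfiable.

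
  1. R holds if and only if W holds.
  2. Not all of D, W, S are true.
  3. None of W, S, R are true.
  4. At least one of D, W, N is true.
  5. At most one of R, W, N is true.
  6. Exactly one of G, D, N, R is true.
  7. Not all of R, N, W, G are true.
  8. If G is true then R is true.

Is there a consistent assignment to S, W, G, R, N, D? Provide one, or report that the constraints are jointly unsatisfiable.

S = False; W = False; G = False; R = False; N = False; D = True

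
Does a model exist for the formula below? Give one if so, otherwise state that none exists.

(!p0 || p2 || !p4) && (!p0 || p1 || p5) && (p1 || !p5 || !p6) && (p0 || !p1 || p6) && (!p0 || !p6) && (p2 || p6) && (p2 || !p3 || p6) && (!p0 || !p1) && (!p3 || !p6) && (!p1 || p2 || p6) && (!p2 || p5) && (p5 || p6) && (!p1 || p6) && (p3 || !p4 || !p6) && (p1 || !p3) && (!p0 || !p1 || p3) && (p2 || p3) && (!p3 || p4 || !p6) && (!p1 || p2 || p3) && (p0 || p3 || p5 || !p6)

p0 = True; p1 = False; p2 = True; p3 = False; p4 = True; p5 = True; p6 = False

Set p0 = True.
  then (!p0 || !p6) forces p6 = False.
  then (p2 || p6) forces p2 = True.
  then (!p0 || !p1) forces p1 = False.
  then (!p2 || p5) forces p5 = True.
  then (p1 || !p3) forces p3 = False.
Set p4 = True.
All clauses satisfied.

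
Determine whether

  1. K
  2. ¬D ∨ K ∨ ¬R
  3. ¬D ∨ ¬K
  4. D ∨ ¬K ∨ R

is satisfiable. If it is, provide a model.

R: True; K: True; D: False

Unit clause (K) forces K = True.
In (¬D ∨ ¬K) only ¬D is left, so D = False.
In (D ∨ ¬K ∨ R) only R is left, so R = True.
All clauses satisfied.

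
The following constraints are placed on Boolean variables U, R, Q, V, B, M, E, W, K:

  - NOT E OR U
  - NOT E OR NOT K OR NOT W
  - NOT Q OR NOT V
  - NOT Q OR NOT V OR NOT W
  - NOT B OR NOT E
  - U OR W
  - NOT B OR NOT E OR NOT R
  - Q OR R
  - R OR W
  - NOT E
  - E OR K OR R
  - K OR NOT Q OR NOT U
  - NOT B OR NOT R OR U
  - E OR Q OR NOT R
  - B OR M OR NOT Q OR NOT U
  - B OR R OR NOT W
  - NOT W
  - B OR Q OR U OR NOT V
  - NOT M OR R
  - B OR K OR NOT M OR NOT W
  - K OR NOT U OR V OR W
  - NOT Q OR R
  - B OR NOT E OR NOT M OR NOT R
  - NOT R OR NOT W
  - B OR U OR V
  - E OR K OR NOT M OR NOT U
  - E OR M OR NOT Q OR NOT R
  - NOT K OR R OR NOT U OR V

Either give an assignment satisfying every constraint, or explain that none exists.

U: True, R: True, Q: True, V: False, B: False, M: True, E: False, W: False, K: True

Unit clause (NOT E) forces E = False.
Unit clause (NOT W) forces W = False.
In (U OR W) only U is left, so U = True.
In (R OR W) only R is left, so R = True.
In (E OR Q OR NOT R) only Q is left, so Q = True.
In (E OR M OR NOT Q OR NOT R) only M is left, so M = True.
In (NOT Q OR NOT V) only NOT V is left, so V = False.
In (K OR NOT Q OR NOT U) only K is left, so K = True.
Set B = False.
All clauses satisfied.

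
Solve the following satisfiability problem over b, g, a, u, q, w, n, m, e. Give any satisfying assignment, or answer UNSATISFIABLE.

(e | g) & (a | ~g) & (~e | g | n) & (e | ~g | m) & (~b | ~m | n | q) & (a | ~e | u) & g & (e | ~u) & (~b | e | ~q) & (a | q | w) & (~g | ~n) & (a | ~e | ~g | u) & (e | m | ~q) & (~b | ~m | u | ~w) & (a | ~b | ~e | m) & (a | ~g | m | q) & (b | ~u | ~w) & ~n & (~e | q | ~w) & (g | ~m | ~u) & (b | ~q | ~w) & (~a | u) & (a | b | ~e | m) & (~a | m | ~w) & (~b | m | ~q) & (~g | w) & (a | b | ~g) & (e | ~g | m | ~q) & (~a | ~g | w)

b=T, g=T, a=T, u=T, q=T, w=T, n=F, m=T, e=T

Unit clause (g) forces g = True.
In (~g | ~n) only ~n is left, so n = False.
In (~g | w) only w is left, so w = True.
In (a | ~g) only a is left, so a = True.
In (~a | u) only u is left, so u = True.
In (~a | m | ~w) only m is left, so m = True.
In (e | ~u) only e is left, so e = True.
In (b | ~u | ~w) only b is left, so b = True.
In (~e | q | ~w) only q is left, so q = True.
All clauses satisfied.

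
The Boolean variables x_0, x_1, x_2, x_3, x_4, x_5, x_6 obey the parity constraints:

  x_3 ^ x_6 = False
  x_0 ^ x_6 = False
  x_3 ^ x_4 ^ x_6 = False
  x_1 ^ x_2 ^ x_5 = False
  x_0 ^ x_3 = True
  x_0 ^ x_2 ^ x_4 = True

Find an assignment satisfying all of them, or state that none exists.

UNSATISFIABLE

Adding constraints 1, 2, 5 mod 2: every variable appears an even number of times on the left, so the left side is 0.
But the right sides sum to 1 (mod 2). 0 ≠ 1 — the system is inconsistent.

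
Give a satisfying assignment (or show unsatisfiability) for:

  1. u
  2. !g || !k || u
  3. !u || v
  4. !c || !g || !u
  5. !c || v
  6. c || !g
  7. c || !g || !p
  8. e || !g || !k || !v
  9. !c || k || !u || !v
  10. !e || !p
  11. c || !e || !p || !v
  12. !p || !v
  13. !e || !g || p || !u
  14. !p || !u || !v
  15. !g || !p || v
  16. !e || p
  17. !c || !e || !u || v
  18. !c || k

e = False, p = False, c = False, v = True, k = False, u = True, g = False

Unit clause (u) forces u = True.
In (!u || v) only v is left, so v = True.
In (!p || !v) only !p is left, so p = False.
In (!e || p) only !e is left, so e = False.
Set c = False.
  then (c || !g) forces g = False.
Set k = False.
All clauses satisfied.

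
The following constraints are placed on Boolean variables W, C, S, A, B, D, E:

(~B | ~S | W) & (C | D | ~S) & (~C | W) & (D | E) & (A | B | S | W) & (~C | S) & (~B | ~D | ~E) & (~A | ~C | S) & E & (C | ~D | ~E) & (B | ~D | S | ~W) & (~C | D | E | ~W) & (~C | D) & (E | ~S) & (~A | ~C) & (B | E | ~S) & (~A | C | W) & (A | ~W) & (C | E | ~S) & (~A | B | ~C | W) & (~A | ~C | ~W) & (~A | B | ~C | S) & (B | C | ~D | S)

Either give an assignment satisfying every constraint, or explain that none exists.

W: True; C: False; S: False; A: True; B: True; D: False; E: True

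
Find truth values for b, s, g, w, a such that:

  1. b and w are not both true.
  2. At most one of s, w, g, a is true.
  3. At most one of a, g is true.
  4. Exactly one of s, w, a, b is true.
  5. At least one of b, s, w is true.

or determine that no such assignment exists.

b = True, s = False, g = True, w = False, a = False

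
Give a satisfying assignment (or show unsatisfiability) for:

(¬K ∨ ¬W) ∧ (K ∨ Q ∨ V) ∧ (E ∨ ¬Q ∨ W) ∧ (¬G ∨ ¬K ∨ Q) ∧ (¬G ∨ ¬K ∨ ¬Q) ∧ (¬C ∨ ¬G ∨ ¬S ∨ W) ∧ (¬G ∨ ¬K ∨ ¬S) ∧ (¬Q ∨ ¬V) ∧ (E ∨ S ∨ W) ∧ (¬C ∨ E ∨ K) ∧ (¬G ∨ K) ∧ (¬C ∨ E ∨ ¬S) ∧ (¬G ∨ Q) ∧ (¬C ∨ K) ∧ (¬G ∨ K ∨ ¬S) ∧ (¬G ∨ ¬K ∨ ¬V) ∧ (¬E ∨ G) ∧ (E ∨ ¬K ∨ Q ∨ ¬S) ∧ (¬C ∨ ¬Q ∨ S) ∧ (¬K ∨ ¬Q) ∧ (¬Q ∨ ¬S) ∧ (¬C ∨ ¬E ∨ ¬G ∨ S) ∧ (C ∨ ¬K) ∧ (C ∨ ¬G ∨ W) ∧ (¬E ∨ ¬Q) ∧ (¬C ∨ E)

Q = False; C = False; K = False; S = True; G = False; E = False; V = True; W = True

Set Q = False.
  then (¬G ∨ Q) forces G = False.
  then (¬E ∨ G) forces E = False.
  then (¬C ∨ E) forces C = False.
  then (C ∨ ¬K) forces K = False.
  then (K ∨ Q ∨ V) forces V = True.
Set S = True.
Set W = True.
All clauses satisfied.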